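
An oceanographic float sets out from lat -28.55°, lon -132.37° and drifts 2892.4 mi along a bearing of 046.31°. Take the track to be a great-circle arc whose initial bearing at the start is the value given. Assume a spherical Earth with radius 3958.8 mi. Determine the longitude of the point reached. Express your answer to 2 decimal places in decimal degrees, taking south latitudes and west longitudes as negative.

longitude -103.48°

δ = 2892.4/3958.8 = 0.730625 rad (41.8618°).
Start latitude φ₁ = -0.498292 rad; initial bearing θ = 0.808262 rad.
sin φ₂ = sin φ₁ cos δ + cos φ₁ sin δ cos θ = (-0.477925)(0.744757) + (0.878400)(0.667336)(0.690756) = 0.048974
φ₂ = asin(0.048974) = 0.048994 rad = 2.81°.
For the longitude increment, Δλ = atan2( sin θ sin δ cos φ₁, cos δ − sin φ₁ sin φ₂ ) = atan2(0.423865, 0.768163) = 28.89°.
λ₂ = -132.37° + 28.89° = -103.48°.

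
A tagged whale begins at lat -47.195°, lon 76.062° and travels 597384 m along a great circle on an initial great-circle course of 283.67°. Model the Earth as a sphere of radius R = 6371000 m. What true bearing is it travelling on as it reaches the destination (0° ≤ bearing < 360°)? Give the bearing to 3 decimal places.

final bearing 289.095°

Angular distance δ = d/R = 597384 / 6371000 = 0.093766 rad.
Converting: φ₁ = -0.823708 rad, θ = 4.950975 rad.
sin φ₂ = sin φ₁ cos δ + cos φ₁ sin δ cos θ = (-0.733671)(0.995607) + (0.679505)(0.093629)(0.236329) = -0.715412
φ₂ = asin(-0.715412) = -0.797214 rad = -45.677°.
Δλ = atan2( sin θ sin δ cos φ₁ , cos δ − sin φ₁ sin φ₂ ) = atan2(-0.061819, 0.470730) = -0.130579 rad = -7.482°.
Hence λ₂ = 76.062° + -7.482° = 68.580°.
The forward bearing on arrival equals the back-azimuth from the destination plus 180°.
Back-azimuth from P₂ (-45.677°, 68.580°) to P₁ (-47.195°, 76.062°), with Δλ' = λ₁ − λ₂ = 7.482°: atan2( sin Δλ' cos φ₁ , cos φ₂ sin φ₁ − sin φ₂ cos φ₁ cos Δλ' ) = 109.095°.
Final bearing = (109.095° + 180°) mod 360° = 289.095°.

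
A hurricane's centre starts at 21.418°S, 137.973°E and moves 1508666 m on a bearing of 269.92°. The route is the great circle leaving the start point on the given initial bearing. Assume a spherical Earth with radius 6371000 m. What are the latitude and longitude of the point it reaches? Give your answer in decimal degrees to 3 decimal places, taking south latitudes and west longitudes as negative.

The arc subtends δ = 1508666/6371000 = 0.236802 rad at the centre.
With φ₁ = -21.418° = -0.373815 rad and θ = 269.92° = 4.710993 rad:
sin φ₂ = sin φ₁ cos δ + cos φ₁ sin δ cos θ = (-0.365169)(0.972093) + (0.930941)(0.234595)(-0.001396) = -0.355283
φ₂ = asin(-0.355283) = -0.363217 rad = -20.811°.
For the longitude increment, Δλ = atan2( sin θ sin δ cos φ₁, cos δ − sin φ₁ sin φ₂ ) = atan2(-0.218394, 0.842355) = -14.535°.
Hence λ₂ = 137.973° + -14.535° = 123.438°.

latitude -20.811°, longitude 123.438°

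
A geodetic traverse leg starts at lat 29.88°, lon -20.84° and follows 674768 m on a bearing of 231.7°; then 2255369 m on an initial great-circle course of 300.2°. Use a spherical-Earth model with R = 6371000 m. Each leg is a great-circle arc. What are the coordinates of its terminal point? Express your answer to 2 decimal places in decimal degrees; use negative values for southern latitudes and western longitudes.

latitude 34.62°, longitude -47.49°

Apply the spherical direct solution leg by leg, carrying full precision between legs.
Leg 1: from (29.88°, -20.84°), δ = 674768/6371000 = 0.105912 rad, θ = 231.7° → φ = 26.01°, λ = -26.14°.
Leg 2: from (26.01°, -26.14°), δ = 2255369/6371000 = 0.354005 rad, θ = 300.2° → φ = 34.62°, λ = -47.49°.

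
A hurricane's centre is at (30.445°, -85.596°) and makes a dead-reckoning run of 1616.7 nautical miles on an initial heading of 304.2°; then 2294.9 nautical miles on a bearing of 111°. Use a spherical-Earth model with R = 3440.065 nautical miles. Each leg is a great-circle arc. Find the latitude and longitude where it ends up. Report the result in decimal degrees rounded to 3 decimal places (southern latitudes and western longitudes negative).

latitude 21.282°, longitude -77.638°

Apply the spherical direct solution leg by leg, carrying full precision between legs.
Leg 1: from (30.445°, -85.596°), δ = 1616.7/3440.065 = 0.469962 rad, θ = 304.2° → φ = 42.161°, λ = -115.946°.
Leg 2: from (42.161°, -115.946°), δ = 2294.9/3440.065 = 0.667109 rad, θ = 111° → φ = 21.282°, λ = -77.638°.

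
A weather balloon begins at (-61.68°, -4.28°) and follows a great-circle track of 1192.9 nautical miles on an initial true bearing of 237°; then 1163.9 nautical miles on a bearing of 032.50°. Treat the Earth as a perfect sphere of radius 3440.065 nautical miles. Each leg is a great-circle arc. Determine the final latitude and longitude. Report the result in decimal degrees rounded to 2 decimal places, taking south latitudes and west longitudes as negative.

Apply the spherical direct solution leg by leg, carrying full precision between legs.
Leg 1: from (-61.68°, -4.28°), δ = 1192.9/3440.065 = 0.346767 rad, θ = 237° → φ = -66.31°, λ = -49.46°.
Leg 2: from (-66.31°, -49.46°), δ = 1163.9/3440.065 = 0.338337 rad, θ = 32.5° → φ = -48.71°, λ = -33.78°.

latitude -48.71°, longitude -33.78°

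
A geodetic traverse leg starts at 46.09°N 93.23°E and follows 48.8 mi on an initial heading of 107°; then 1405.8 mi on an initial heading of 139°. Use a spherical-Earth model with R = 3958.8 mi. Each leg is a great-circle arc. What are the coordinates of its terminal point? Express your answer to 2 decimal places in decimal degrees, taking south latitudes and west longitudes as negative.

Apply the spherical direct solution leg by leg, carrying full precision between legs.
Leg 1: from (46.09°, 93.23°), δ = 48.8/3958.8 = 0.012327 rad, θ = 107° → φ = 45.88°, λ = 94.20°.
Leg 2: from (45.88°, 94.20°), δ = 1405.8/3958.8 = 0.355108 rad, θ = 139° → φ = 29.37°, λ = 109.37°.

latitude 29.37°, longitude 109.37°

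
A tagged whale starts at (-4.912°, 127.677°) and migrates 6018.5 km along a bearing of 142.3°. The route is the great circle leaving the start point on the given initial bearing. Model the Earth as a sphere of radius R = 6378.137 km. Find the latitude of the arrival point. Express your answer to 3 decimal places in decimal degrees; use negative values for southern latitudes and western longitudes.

The arc subtends δ = 6018.5/6378.137 = 0.943614 rad at the centre.
Start latitude φ₁ = -0.085731 rad; initial bearing θ = 2.483604 rad.
Destination latitude: φ₂ = arcsin( sin φ₁ cos δ + cos φ₁ sin δ cos θ ) = arcsin(-0.688539) = -43.515°.
Then Δλ = atan2(0.493325, 0.527909) = 0.751547 rad, from sin θ sin δ cos φ₁ over cos δ − sin φ₁ sin φ₂.
λ₂ = 127.677° + 43.060° = 170.737°.

latitude -43.515°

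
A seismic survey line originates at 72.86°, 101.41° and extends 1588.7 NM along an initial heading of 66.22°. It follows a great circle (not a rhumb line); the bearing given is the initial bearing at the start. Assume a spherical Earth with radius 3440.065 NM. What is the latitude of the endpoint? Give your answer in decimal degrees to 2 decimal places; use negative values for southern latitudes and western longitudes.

Angular distance δ = d/R = 1588.7 / 3440.065 = 0.461823 rad.
Converting: φ₁ = 1.271647 rad, θ = 1.155757 rad.
sin φ₂ = sin φ₁ cos δ + cos φ₁ sin δ cos θ = (0.955588)(0.895242) + (0.294708)(0.445581)(0.403226) = 0.908432
φ₂ = asin(0.908432) = 1.139518 rad = 65.29°.
Then Δλ = atan2(0.120167, 0.027156) = 1.348547 rad, from sin θ sin δ cos φ₁ over cos δ − sin φ₁ sin φ₂.
Hence λ₂ = 101.41° + 77.27° = 178.68°.

latitude 65.29°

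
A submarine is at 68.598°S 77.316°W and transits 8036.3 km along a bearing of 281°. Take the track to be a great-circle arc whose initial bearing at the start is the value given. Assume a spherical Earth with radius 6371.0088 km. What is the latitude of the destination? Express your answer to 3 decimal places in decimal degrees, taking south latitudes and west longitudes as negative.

Central angle δ = d/R = 1.261386 rad.
Converting: φ₁ = -1.197261 rad, θ = 4.904375 rad.
sin φ₂ = sin φ₁ cos δ + cos φ₁ sin δ cos θ = (-0.931043)(0.304497) + (0.364909)(0.952513)(0.190809) = -0.217178
φ₂ = asin(-0.217178) = -0.218923 rad = -12.543°.
For the longitude increment, Δλ = atan2( sin θ sin δ cos φ₁, cos δ − sin φ₁ sin φ₂ ) = atan2(-0.341195, 0.102295) = -73.311°.
λ₂ = λ₁ + Δλ = -150.627°.

latitude -12.543°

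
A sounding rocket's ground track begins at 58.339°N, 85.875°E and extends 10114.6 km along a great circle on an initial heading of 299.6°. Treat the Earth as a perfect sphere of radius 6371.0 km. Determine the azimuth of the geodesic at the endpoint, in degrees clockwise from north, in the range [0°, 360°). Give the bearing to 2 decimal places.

final bearing 208.08°

Central angle δ = d/R = 1.587600 rad.
Converting: φ₁ = 1.018208 rad, θ = 5.229006 rad.
sin φ₂ = sin φ₁ cos δ + cos φ₁ sin δ cos θ = (0.851169)(-0.016803) + (0.524892)(0.999859)(0.493942) = 0.244928
φ₂ = asin(0.244928) = 0.247445 rad = 14.178°.
For the longitude increment, Δλ = atan2( sin θ sin δ cos φ₁, cos δ − sin φ₁ sin φ₂ ) = atan2(-0.456327, -0.225278) = -116.274°.
λ₂ = λ₁ + Δλ = -30.399°.
The forward bearing on arrival equals the back-azimuth from the destination plus 180°.
Back-azimuth from P₂ (14.18°, -30.40°) to P₁ (58.34°, 85.88°), with Δλ' = λ₁ − λ₂ = 116.27°: atan2( sin Δλ' cos φ₁ , cos φ₂ sin φ₁ − sin φ₂ cos φ₁ cos Δλ' ) = 28.08°.
Final bearing = (28.08° + 180°) mod 360° = 208.08°.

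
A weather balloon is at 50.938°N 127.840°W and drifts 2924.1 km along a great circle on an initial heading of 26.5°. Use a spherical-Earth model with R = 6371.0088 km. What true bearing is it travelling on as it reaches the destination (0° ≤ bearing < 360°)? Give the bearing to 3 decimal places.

final bearing 60.113°

δ = 2924.1/6371.0088 = 0.458970 rad (26.2970°).
Converting: φ₁ = 0.889036 rad, θ = 0.462512 rad.
Applying the spherical law of cosines for sides, sin φ₂ = sin φ₁ cos δ + cos φ₁ sin δ cos θ = 0.945953, so φ₂ = 71.077°.
For the longitude increment, Δλ = atan2( sin θ sin δ cos φ₁, cos δ − sin φ₁ sin φ₂ ) = atan2(0.124568, 0.162011) = 37.556°.
Hence λ₂ = -127.840° + 37.556° = -90.284°.
The forward bearing on arrival equals the back-azimuth from the destination plus 180°.
Back-azimuth from P₂ (71.077°, -90.284°) to P₁ (50.938°, -127.840°), with Δλ' = λ₁ − λ₂ = -37.556°: atan2( sin Δλ' cos φ₁ , cos φ₂ sin φ₁ − sin φ₂ cos φ₁ cos Δλ' ) = 240.113°.
Final bearing = (240.113° + 180°) mod 360° = 60.113°.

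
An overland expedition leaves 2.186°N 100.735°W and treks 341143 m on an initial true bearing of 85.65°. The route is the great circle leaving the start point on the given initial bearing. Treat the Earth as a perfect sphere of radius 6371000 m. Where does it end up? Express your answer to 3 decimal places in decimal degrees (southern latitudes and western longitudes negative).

δ = 341143/6371000 = 0.053546 rad (3.0680°).
Converting: φ₁ = 0.038153 rad, θ = 1.494875 rad.
Destination latitude: φ₂ = arcsin( sin φ₁ cos δ + cos φ₁ sin δ cos θ ) = arcsin(0.042146) = 2.415°.
For the longitude increment, Δλ = atan2( sin θ sin δ cos φ₁, cos δ − sin φ₁ sin φ₂ ) = atan2(0.053328, 0.996959) = 3.062°.
λ₂ = -100.735° + 3.062° = -97.673°.

latitude 2.415°, longitude -97.673°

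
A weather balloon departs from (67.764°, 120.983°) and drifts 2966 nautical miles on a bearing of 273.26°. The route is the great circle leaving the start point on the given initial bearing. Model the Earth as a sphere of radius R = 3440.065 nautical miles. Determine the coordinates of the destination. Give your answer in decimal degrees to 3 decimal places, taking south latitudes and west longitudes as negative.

Angular distance δ = d/R = 2966 / 3440.065 = 0.862193 rad.
Start latitude φ₁ = 1.182705 rad; initial bearing θ = 4.769287 rad.
Applying the spherical law of cosines for sides, sin φ₂ = sin φ₁ cos δ + cos φ₁ sin δ cos θ = 0.618717, so φ₂ = 38.223°.
Then Δλ = atan2(-0.286860, 0.078069) = -1.305082 rad, from sin θ sin δ cos φ₁ over cos δ − sin φ₁ sin φ₂.
λ₂ = 120.983° + -74.776° = 46.207°.

latitude 38.223°, longitude 46.207°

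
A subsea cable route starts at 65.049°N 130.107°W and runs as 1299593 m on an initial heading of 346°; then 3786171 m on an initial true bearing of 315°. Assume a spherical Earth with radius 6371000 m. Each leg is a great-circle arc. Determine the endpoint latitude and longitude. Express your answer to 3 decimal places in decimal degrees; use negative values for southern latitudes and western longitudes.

Apply the spherical direct solution leg by leg, carrying full precision between legs.
Leg 1: from (65.049°, -130.107°), δ = 1299593/6371000 = 0.203986 rad, θ = 346° → φ = 76.117°, λ = -141.892°.
Leg 2: from (76.117°, -141.892°), δ = 3786171/6371000 = 0.594282 rad, θ = 315° → φ = 64.072°, λ = 102.998°.

latitude 64.072°, longitude 102.998°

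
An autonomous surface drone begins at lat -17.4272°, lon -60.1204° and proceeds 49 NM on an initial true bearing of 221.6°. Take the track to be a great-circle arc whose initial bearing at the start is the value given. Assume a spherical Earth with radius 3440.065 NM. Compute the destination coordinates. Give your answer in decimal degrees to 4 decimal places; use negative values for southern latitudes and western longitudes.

latitude -18.0367°, longitude -60.6902°

δ = 49/3440.065 = 0.014244 rad (0.8161°).
Start latitude φ₁ = -0.304162 rad; initial bearing θ = 3.867650 rad.
sin φ₂ = sin φ₁ cos δ + cos φ₁ sin δ cos θ = (-0.299494)(0.999899) + (0.954098)(0.014243)(-0.747798) = -0.309626
φ₂ = asin(-0.309626) = -0.314799 rad = -18.0367°.
Then Δλ = atan2(-0.009023, 0.907168) = -0.009945 rad, from sin θ sin δ cos φ₁ over cos δ − sin φ₁ sin φ₂.
Hence λ₂ = -60.1204° + -0.5698° = -60.6902°.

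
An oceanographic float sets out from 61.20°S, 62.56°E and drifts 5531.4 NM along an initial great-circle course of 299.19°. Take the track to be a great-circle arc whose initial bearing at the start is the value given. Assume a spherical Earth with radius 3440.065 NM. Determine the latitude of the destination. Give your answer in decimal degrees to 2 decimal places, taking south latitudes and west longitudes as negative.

latitude 15.51°

The arc subtends δ = 5531.4/3440.065 = 1.607935 rad at the centre.
Converting: φ₁ = -1.068142 rad, θ = 5.221851 rad.
Applying the spherical law of cosines for sides, sin φ₂ = sin φ₁ cos δ + cos φ₁ sin δ cos θ = 0.267330, so φ₂ = 15.51°.
Then Δλ = atan2(-0.420284, 0.197133) = -1.132216 rad, from sin θ sin δ cos φ₁ over cos δ − sin φ₁ sin φ₂.
λ₂ = λ₁ + Δλ = -2.31°.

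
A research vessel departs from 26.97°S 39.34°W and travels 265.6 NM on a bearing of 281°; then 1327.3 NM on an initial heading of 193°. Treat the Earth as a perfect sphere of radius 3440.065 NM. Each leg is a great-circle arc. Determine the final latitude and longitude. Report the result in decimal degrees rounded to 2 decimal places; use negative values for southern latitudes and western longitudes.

Apply the spherical direct solution leg by leg, carrying full precision between legs.
Leg 1: from (-26.97°, -39.34°), δ = 265.6/3440.065 = 0.077208 rad, θ = 281° → φ = -26.04°, λ = -44.17°.
Leg 2: from (-26.04°, -44.17°), δ = 1327.3/3440.065 = 0.385836 rad, θ = 193° → φ = -47.41°, λ = -51.36°.

latitude -47.41°, longitude -51.36°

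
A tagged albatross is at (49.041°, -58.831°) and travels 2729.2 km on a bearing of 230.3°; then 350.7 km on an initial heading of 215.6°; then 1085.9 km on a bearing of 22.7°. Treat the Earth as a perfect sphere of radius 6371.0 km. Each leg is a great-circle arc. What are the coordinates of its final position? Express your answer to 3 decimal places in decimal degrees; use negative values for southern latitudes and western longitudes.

Apply the spherical direct solution leg by leg, carrying full precision between legs.
Leg 1: from (49.041°, -58.831°), δ = 2729.2/6371 = 0.428379 rad, θ = 230.3° → φ = 30.864°, λ = -80.691°.
Leg 2: from (30.864°, -80.691°), δ = 350.7/6371 = 0.055046 rad, θ = 215.6° → φ = 28.283°, λ = -82.775°.
Leg 3: from (28.283°, -82.775°), δ = 1085.9/6371 = 0.170444 rad, θ = 22.7° → φ = 37.212°, λ = -78.060°.

latitude 37.212°, longitude -78.060°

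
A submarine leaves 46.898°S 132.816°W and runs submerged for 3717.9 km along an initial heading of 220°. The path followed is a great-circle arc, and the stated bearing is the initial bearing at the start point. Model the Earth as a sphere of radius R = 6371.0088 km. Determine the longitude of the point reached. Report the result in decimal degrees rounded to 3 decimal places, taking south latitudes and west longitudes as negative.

δ = 3717.9/6371.0088 = 0.583565 rad (33.4358°).
With φ₁ = -46.898° = -0.818525 rad and θ = 220° = 3.839724 rad:
Applying the spherical law of cosines for sides, sin φ₂ = sin φ₁ cos δ + cos φ₁ sin δ cos θ = -0.897719, so φ₂ = -63.860°.
Δλ = atan2( sin θ sin δ cos φ₁ , cos δ − sin φ₁ sin φ₂ ) = atan2(-0.242009, 0.179045) = -0.933839 rad = -53.505°.
λ₂ = -132.816° + -53.505° = -186.321°, normalized to (−180°, 180°] → 173.679°.

longitude 173.679°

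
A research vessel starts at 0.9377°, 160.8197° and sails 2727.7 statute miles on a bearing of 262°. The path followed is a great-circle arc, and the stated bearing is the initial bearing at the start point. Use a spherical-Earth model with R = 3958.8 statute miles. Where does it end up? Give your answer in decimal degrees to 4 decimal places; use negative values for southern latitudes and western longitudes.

Central angle δ = d/R = 0.689022 rad.
Converting: φ₁ = 0.016366 rad, θ = 4.572763 rad.
Destination latitude: φ₂ = arcsin( sin φ₁ cos δ + cos φ₁ sin δ cos θ ) = arcsin(-0.075840) = -4.3495°.
For the longitude increment, Δλ = atan2( sin θ sin δ cos φ₁, cos δ − sin φ₁ sin φ₂ ) = atan2(-0.629511, 0.773109) = -39.1545°.
Hence λ₂ = 160.8197° + -39.1545° = 121.6652°.

latitude -4.3495°, longitude 121.6652°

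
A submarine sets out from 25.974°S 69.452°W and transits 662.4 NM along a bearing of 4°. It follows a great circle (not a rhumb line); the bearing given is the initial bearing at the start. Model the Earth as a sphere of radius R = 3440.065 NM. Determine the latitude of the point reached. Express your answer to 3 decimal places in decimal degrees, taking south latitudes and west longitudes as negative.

latitude -14.966°

The arc subtends δ = 662.4/3440.065 = 0.192555 rad at the centre.
With φ₁ = -25.974° = -0.453332 rad and θ = 4° = 0.069813 rad:
sin φ₂ = sin φ₁ cos δ + cos φ₁ sin δ cos θ = (-0.437963)(0.981519) + (0.898993)(0.191367)(0.997564) = -0.258251
φ₂ = asin(-0.258251) = -0.261211 rad = -14.966°.
Δλ = atan2( sin θ sin δ cos φ₁ , cos δ − sin φ₁ sin φ₂ ) = atan2(0.012001, 0.868414) = 0.013818 rad = 0.792°.
Hence λ₂ = -69.452° + 0.792° = -68.660°.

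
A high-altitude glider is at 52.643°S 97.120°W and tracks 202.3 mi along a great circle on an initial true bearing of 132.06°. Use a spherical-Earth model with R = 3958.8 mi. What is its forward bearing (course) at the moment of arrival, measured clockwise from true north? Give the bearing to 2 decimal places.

The arc subtends δ = 202.3/3958.8 = 0.051101 rad at the centre.
Converting: φ₁ = -0.918794 rad, θ = 2.304882 rad.
sin φ₂ = sin φ₁ cos δ + cos φ₁ sin δ cos θ = (-0.794870)(0.998695) + (0.606779)(0.051079)(-0.669908) = -0.814596
φ₂ = asin(-0.814596) = -0.952032 rad = -54.547°.
Then Δλ = atan2(0.023011, 0.351197) = 0.065428 rad, from sin θ sin δ cos φ₁ over cos δ − sin φ₁ sin φ₂.
Hence λ₂ = -97.120° + 3.749° = -93.371°.
The forward bearing on arrival equals the back-azimuth from the destination plus 180°.
Back-azimuth from P₂ (-54.55°, -93.37°) to P₁ (-52.64°, -97.12°), with Δλ' = λ₁ − λ₂ = -3.75°: atan2( sin Δλ' cos φ₁ , cos φ₂ sin φ₁ − sin φ₂ cos φ₁ cos Δλ' ) = 309.04°.
Final bearing = (309.04° + 180°) mod 360° = 129.04°.

final bearing 129.04°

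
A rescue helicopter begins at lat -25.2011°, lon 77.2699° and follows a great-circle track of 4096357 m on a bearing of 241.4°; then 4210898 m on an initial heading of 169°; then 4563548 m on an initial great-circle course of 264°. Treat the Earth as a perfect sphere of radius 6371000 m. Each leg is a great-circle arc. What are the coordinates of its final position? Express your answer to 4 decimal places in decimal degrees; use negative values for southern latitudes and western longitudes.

Apply the spherical direct solution leg by leg, carrying full precision between legs.
Leg 1: from (-25.2011°, 77.2699°), δ = 4096357/6371000 = 0.642969 rad, θ = 241.4° → φ = -36.9033°, λ = 36.0989°.
Leg 2: from (-36.9033°, 36.0989°), δ = 4210898/6371000 = 0.660948 rad, θ = 169° → φ = -72.9156°, λ = 59.5961°.
Leg 3: from (-72.9156°, 59.5961°), δ = 4563548/6371000 = 0.716300 rad, θ = 264° → φ = -47.8270°, λ = -16.9700°.

latitude -47.8270°, longitude -16.9700°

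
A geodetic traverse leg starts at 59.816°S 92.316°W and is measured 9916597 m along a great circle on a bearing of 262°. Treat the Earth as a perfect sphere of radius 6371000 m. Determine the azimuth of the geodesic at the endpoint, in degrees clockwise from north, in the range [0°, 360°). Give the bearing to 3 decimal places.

Angular distance δ = d/R = 9916597 / 6371000 = 1.556521 rad.
Start latitude φ₁ = -1.043986 rad; initial bearing θ = 4.572763 rad.
Destination latitude: φ₂ = arcsin( sin φ₁ cos δ + cos φ₁ sin δ cos θ ) = arcsin(-0.082305) = -4.721°.
Then Δλ = atan2(-0.497835, -0.056871) = -1.684541 rad, from sin θ sin δ cos φ₁ over cos δ − sin φ₁ sin φ₂.
λ₂ = -92.316° + -96.517° = -188.833°, normalized to (−180°, 180°] → 171.167°.
The forward bearing on arrival equals the back-azimuth from the destination plus 180°.
Back-azimuth from P₂ (-4.721°, 171.167°) to P₁ (-59.816°, -92.316°), with Δλ' = λ₁ − λ₂ = -263.483°: atan2( sin Δλ' cos φ₁ , cos φ₂ sin φ₁ − sin φ₂ cos φ₁ cos Δλ' ) = 150.028°.
Final bearing = (150.028° + 180°) mod 360° = 330.028°.

final bearing 330.028°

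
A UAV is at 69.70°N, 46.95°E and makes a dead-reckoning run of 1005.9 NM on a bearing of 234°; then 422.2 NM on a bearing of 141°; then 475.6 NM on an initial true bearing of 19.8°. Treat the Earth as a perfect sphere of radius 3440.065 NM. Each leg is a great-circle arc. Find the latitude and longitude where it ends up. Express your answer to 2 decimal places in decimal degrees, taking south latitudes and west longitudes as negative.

Apply the spherical direct solution leg by leg, carrying full precision between legs.
Leg 1: from (69.70°, 46.95°), δ = 1005.9/3440.065 = 0.292407 rad, θ = 234° → φ = 57.07°, λ = 21.55°.
Leg 2: from (57.07°, 21.55°), δ = 422.2/3440.065 = 0.122730 rad, θ = 141° → φ = 51.38°, λ = 28.64°.
Leg 3: from (51.38°, 28.64°), δ = 475.6/3440.065 = 0.138253 rad, θ = 19.8° → φ = 58.73°, λ = 33.80°.

latitude 58.73°, longitude 33.80°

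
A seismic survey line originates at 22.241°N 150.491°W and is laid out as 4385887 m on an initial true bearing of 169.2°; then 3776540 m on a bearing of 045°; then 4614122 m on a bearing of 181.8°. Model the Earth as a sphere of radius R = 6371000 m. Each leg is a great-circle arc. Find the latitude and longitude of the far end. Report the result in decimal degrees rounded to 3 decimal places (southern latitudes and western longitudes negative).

latitude -33.312°, longitude -121.263°

Apply the spherical direct solution leg by leg, carrying full precision between legs.
Leg 1: from (22.241°, -150.491°), δ = 4385887/6371000 = 0.688414 rad, θ = 169.2° → φ = -16.579°, λ = -143.356°.
Leg 2: from (-16.579°, -143.356°), δ = 3776540/6371000 = 0.592770 rad, θ = 45° → φ = 8.161°, λ = -119.836°.
Leg 3: from (8.161°, -119.836°), δ = 4614122/6371000 = 0.724238 rad, θ = 181.8° → φ = -33.312°, λ = -121.263°.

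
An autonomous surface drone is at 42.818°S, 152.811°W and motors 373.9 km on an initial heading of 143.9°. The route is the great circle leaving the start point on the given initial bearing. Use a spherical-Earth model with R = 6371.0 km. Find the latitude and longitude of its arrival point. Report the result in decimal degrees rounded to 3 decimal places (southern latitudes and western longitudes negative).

The arc subtends δ = 373.9/6371 = 0.058688 rad at the centre.
Start latitude φ₁ = -0.747315 rad; initial bearing θ = 2.511529 rad.
sin φ₂ = sin φ₁ cos δ + cos φ₁ sin δ cos θ = (-0.679672)(0.998278) + (0.733516)(0.058654)(-0.807990) = -0.713264
φ₂ = asin(-0.713264) = -0.794145 rad = -45.501°.
For the longitude increment, Δλ = atan2( sin θ sin δ cos φ₁, cos δ − sin φ₁ sin φ₂ ) = atan2(0.025349, 0.513493) = 2.826°.
Hence λ₂ = -152.811° + 2.826° = -149.985°.

latitude -45.501°, longitude -149.985°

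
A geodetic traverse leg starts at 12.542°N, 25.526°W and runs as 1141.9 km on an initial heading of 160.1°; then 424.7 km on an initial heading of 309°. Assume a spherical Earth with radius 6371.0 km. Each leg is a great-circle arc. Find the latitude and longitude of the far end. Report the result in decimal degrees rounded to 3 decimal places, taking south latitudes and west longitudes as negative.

latitude 5.267°, longitude -25.023°

Apply the spherical direct solution leg by leg, carrying full precision between legs.
Leg 1: from (12.542°, -25.526°), δ = 1141.9/6371 = 0.179234 rad, θ = 160.1° → φ = 2.869°, λ = -22.043°.
Leg 2: from (2.869°, -22.043°), δ = 424.7/6371 = 0.066661 rad, θ = 309° → φ = 5.267°, λ = -25.023°.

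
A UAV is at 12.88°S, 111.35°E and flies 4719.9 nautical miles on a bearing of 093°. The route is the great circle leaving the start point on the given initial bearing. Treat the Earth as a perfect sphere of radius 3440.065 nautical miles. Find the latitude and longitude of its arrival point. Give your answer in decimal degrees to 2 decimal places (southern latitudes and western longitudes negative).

latitude -5.40°, longitude -169.13°

δ = 4719.9/3440.065 = 1.372038 rad (78.6120°).
Converting: φ₁ = -0.224798 rad, θ = 1.623156 rad.
Destination latitude: φ₂ = arcsin( sin φ₁ cos δ + cos φ₁ sin δ cos θ ) = arcsin(-0.094029) = -5.40°.
Then Δλ = atan2(0.954337, 0.176492) = 1.387925 rad, from sin θ sin δ cos φ₁ over cos δ − sin φ₁ sin φ₂.
λ₂ = 111.35° + 79.52° = 190.87°, normalized to (−180°, 180°] → -169.13°.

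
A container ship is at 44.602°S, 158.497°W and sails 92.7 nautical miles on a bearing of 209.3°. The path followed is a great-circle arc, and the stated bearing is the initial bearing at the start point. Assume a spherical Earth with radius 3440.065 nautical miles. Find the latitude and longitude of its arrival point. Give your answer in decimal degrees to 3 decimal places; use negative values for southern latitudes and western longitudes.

latitude -45.943°, longitude -159.584°

Angular distance δ = d/R = 92.7 / 3440.065 = 0.026947 rad.
With φ₁ = -44.602° = -0.778452 rad and θ = 209.3° = 3.652974 rad:
sin φ₂ = sin φ₁ cos δ + cos φ₁ sin δ cos θ = (-0.702178)(0.999637) + (0.712002)(0.026944)(-0.872069) = -0.718653
φ₂ = asin(-0.718653) = -0.801863 rad = -45.943°.
For the longitude increment, Δλ = atan2( sin θ sin δ cos φ₁, cos δ − sin φ₁ sin φ₂ ) = atan2(-0.009388, 0.495015) = -1.087°.
Hence λ₂ = -158.497° + -1.087° = -159.584°.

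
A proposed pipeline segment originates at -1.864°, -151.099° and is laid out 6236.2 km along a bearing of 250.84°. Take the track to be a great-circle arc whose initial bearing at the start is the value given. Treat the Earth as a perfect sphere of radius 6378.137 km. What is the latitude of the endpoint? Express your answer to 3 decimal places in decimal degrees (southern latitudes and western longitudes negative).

The arc subtends δ = 6236.2/6378.137 = 0.977746 rad at the centre.
Start latitude φ₁ = -0.032533 rad; initial bearing θ = 4.377984 rad.
sin φ₂ = sin φ₁ cos δ + cos φ₁ sin δ cos θ = (-0.032527)(0.558893) + (0.999471)(0.829240)(-0.328207) = -0.290198
φ₂ = asin(-0.290198) = -0.294433 rad = -16.870°.
For the longitude increment, Δλ = atan2( sin θ sin δ cos φ₁, cos δ − sin φ₁ sin φ₂ ) = atan2(-0.782890, 0.549453) = -54.938°.
λ₂ = -151.099° + -54.938° = -206.037°, normalized to (−180°, 180°] → 153.963°.

latitude -16.870°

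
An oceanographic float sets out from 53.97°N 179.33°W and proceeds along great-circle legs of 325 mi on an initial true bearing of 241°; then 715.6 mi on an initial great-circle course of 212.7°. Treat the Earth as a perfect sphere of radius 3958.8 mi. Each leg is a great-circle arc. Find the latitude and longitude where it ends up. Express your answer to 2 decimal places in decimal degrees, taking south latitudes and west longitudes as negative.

latitude 42.51°, longitude 166.48°

Apply the spherical direct solution leg by leg, carrying full precision between legs.
Leg 1: from (53.97°, -179.33°), δ = 325/3958.8 = 0.082096 rad, θ = 241° → φ = 51.50°, λ = 174.05°.
Leg 2: from (51.50°, 174.05°), δ = 715.6/3958.8 = 0.180762 rad, θ = 212.7° → φ = 42.51°, λ = 166.48°.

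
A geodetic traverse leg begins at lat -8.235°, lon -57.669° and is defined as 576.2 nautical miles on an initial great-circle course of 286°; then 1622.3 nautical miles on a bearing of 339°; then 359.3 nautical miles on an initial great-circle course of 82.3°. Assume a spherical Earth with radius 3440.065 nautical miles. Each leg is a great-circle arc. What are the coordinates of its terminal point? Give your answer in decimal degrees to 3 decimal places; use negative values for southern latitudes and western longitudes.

latitude 20.377°, longitude -70.563°

Apply the spherical direct solution leg by leg, carrying full precision between legs.
Leg 1: from (-8.235°, -57.669°), δ = 576.2/3440.065 = 0.167497 rad, θ = 286° → φ = -5.494°, λ = -66.934°.
Leg 2: from (-5.494°, -66.934°), δ = 1622.3/3440.065 = 0.471590 rad, θ = 339° → φ = 19.687°, λ = -76.891°.
Leg 3: from (19.687°, -76.891°), δ = 359.3/3440.065 = 0.104446 rad, θ = 82.3° → φ = 20.377°, λ = -70.563°.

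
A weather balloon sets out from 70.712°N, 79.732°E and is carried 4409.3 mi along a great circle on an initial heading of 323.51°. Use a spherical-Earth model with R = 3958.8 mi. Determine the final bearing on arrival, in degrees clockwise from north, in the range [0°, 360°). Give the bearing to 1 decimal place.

δ = 4409.3/3958.8 = 1.113797 rad (63.8159°).
Converting: φ₁ = 1.234157 rad, θ = 5.646315 rad.
Applying the spherical law of cosines for sides, sin φ₂ = sin φ₁ cos δ + cos φ₁ sin δ cos θ = 0.654799, so φ₂ = 40.904°.
Then Δλ = atan2(-0.176276, -0.176788) = -2.357647 rad, from sin θ sin δ cos φ₁ over cos δ − sin φ₁ sin φ₂.
λ₂ = 79.732° + -135.083° = -55.351°.
The forward bearing on arrival equals the back-azimuth from the destination plus 180°.
Back-azimuth from P₂ (40.9°, -55.4°) to P₁ (70.7°, 79.7°), with Δλ' = λ₁ − λ₂ = 135.1°: atan2( sin Δλ' cos φ₁ , cos φ₂ sin φ₁ − sin φ₂ cos φ₁ cos Δλ' ) = 15.1°.
Final bearing = (15.1° + 180°) mod 360° = 195.1°.

final bearing 195.1°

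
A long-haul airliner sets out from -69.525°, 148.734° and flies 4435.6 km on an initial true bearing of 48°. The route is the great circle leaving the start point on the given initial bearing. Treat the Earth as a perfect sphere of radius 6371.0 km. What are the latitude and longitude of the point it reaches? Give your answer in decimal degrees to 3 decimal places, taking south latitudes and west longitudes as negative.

δ = 4435.6/6371 = 0.696217 rad (39.8903°).
Start latitude φ₁ = -1.213440 rad; initial bearing θ = 0.837758 rad.
Destination latitude: φ₂ = arcsin( sin φ₁ cos δ + cos φ₁ sin δ cos θ ) = arcsin(-0.568693) = -34.659°.
Δλ = atan2( sin θ sin δ cos φ₁ , cos δ − sin φ₁ sin φ₂ ) = atan2(0.166712, 0.234508) = 0.618005 rad = 35.409°.
λ₂ = 148.734° + 35.409° = 184.143°, normalized to (−180°, 180°] → -175.857°.

latitude -34.659°, longitude -175.857°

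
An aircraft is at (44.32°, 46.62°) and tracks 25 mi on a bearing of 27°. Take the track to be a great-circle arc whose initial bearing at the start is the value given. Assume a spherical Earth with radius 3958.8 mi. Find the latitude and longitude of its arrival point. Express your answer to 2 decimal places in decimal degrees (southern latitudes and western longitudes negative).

The arc subtends δ = 25/3958.8 = 0.006315 rad at the centre.
Converting: φ₁ = 0.773530 rad, θ = 0.471239 rad.
Destination latitude: φ₂ = arcsin( sin φ₁ cos δ + cos φ₁ sin δ cos θ ) = arcsin(0.702677) = 44.64°.
Δλ = atan2( sin θ sin δ cos φ₁ , cos δ − sin φ₁ sin φ₂ ) = atan2(0.002051, 0.509044) = 0.004029 rad = 0.23°.
λ₂ = 46.62° + 0.23° = 46.85°.

latitude 44.64°, longitude 46.85°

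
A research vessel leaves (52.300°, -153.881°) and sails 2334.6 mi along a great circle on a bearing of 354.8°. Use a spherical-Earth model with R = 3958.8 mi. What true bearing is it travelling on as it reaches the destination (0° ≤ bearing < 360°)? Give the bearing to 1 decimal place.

Central angle δ = d/R = 0.589724 rad.
With φ₁ = 52.300° = 0.912807 rad and θ = 354.8° = 6.192428 rad:
Destination latitude: φ₂ = arcsin( sin φ₁ cos δ + cos φ₁ sin δ cos θ ) = arcsin(0.996271) = 85.051°.
Δλ = atan2( sin θ sin δ cos φ₁ , cos δ − sin φ₁ sin φ₂ ) = atan2(-0.030823, 0.042821) = -0.623902 rad = -35.747°.
λ₂ = -153.881° + -35.747° = -189.628°, normalized to (−180°, 180°] → 170.372°.
The forward bearing on arrival equals the back-azimuth from the destination plus 180°.
Back-azimuth from P₂ (85.1°, 170.4°) to P₁ (52.3°, -153.9°), with Δλ' = λ₁ − λ₂ = -324.3°: atan2( sin Δλ' cos φ₁ , cos φ₂ sin φ₁ − sin φ₂ cos φ₁ cos Δλ' ) = 140.0°.
Final bearing = (140.0° + 180°) mod 360° = 320.0°.

final bearing 320.0°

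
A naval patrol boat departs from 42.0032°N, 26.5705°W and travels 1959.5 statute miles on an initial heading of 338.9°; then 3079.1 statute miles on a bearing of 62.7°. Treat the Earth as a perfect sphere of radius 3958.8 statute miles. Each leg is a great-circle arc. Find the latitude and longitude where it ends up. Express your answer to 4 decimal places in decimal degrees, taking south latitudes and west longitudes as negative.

Apply the spherical direct solution leg by leg, carrying full precision between legs.
Leg 1: from (42.0032°, -26.5705°), δ = 1959.5/3958.8 = 0.494973 rad, θ = 338.9° → φ = 66.6607°, λ = -52.1416°.
Leg 2: from (66.6607°, -52.1416°), δ = 3079.1/3958.8 = 0.777786 rad, θ = 62.7° → φ = 51.4141°, λ = 39.0748°.

latitude 51.4141°, longitude 39.0748°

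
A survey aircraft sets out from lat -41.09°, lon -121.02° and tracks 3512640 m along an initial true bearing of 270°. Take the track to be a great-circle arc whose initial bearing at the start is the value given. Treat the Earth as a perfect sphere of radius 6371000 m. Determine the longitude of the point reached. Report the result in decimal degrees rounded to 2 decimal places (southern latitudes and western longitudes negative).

longitude -160.23°

Angular distance δ = d/R = 3512640 / 6371000 = 0.551348 rad.
Converting: φ₁ = -0.717156 rad, θ = 4.712389 rad.
sin φ₂ = sin φ₁ cos δ + cos φ₁ sin δ cos θ = (-0.657244)(0.851819) + (0.753678)(0.523836)(-0.000000) = -0.559853
φ₂ = asin(-0.559853) = -0.594208 rad = -34.05°.
Δλ = atan2( sin θ sin δ cos φ₁ , cos δ − sin φ₁ sin φ₂ ) = atan2(-0.394804, 0.483859) = -0.684390 rad = -39.21°.
Hence λ₂ = -121.02° + -39.21° = -160.23°.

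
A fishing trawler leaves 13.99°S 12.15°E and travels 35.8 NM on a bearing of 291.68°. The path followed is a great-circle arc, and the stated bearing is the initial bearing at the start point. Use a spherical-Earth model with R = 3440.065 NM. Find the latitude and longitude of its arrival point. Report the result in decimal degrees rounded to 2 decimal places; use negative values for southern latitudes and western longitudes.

δ = 35.8/3440.065 = 0.010407 rad (0.5963°).
Converting: φ₁ = -0.244172 rad, θ = 5.090776 rad.
Destination latitude: φ₂ = arcsin( sin φ₁ cos δ + cos φ₁ sin δ cos θ ) = arcsin(-0.238009) = -13.77°.
Δλ = atan2( sin θ sin δ cos φ₁ , cos δ − sin φ₁ sin φ₂ ) = atan2(-0.009384, 0.942407) = -0.009957 rad = -0.57°.
λ₂ = λ₁ + Δλ = 11.58°.

latitude -13.77°, longitude 11.58°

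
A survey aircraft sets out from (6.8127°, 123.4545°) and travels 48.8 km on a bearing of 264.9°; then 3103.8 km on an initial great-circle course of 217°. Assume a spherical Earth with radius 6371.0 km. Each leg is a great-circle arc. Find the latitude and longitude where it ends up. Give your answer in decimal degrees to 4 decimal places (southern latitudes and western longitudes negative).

Apply the spherical direct solution leg by leg, carrying full precision between legs.
Leg 1: from (6.8127°, 123.4545°), δ = 48.8/6371 = 0.007660 rad, θ = 264.9° → φ = 6.7735°, λ = 123.0143°.
Leg 2: from (6.7735°, 123.0143°), δ = 3103.8/6371 = 0.487176 rad, θ = 217° → φ = -15.4879°, λ = 106.0159°.

latitude -15.4879°, longitude 106.0159°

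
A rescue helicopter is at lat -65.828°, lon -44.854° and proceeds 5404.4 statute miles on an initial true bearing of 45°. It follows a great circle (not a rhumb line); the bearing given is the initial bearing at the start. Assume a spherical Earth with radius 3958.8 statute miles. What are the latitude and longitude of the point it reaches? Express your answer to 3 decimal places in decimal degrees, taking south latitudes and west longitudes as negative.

latitude 5.576°, longitude -0.787°

Angular distance δ = d/R = 5404.4 / 3958.8 = 1.365161 rad.
Start latitude φ₁ = -1.148915 rad; initial bearing θ = 0.785398 rad.
sin φ₂ = sin φ₁ cos δ + cos φ₁ sin δ cos θ = (-0.912320)(0.204189) + (0.409477)(0.978931)(0.707107) = 0.097158
φ₂ = asin(0.097158) = 0.097312 rad = 5.576°.
Δλ = atan2( sin θ sin δ cos φ₁ , cos δ − sin φ₁ sin φ₂ ) = atan2(0.283444, 0.292828) = 0.769115 rad = 44.067°.
λ₂ = -44.854° + 44.067° = -0.787°.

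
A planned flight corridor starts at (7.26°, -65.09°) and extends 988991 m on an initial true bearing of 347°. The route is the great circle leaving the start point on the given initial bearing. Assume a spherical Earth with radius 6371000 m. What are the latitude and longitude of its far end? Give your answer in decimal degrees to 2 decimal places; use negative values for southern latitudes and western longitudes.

Angular distance δ = d/R = 988991 / 6371000 = 0.155233 rad.
Converting: φ₁ = 0.126711 rad, θ = 6.056293 rad.
Destination latitude: φ₂ = arcsin( sin φ₁ cos δ + cos φ₁ sin δ cos θ ) = arcsin(0.274293) = 15.92°.
Then Δλ = atan2(-0.034501, 0.953313) = -0.036175 rad, from sin θ sin δ cos φ₁ over cos δ − sin φ₁ sin φ₂.
λ₂ = -65.09° + -2.07° = -67.16°.

latitude 15.92°, longitude -67.16°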